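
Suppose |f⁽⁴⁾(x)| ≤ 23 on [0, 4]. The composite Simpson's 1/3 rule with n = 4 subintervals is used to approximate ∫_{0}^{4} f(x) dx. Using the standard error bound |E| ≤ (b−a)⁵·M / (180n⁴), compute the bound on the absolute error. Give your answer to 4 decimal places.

|E| ≤ (4)⁵·23 / (180·4⁴) = 23552/46080 = 0.5111.

0.5111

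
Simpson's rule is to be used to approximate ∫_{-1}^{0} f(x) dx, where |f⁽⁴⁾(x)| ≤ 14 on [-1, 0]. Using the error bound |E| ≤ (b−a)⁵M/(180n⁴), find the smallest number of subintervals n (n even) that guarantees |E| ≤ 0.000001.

Need 14/(180n⁴) ≤ 0.000001.
n⁴ ≥ 14/(180·0.000001) = 77777.8 ⇒ n ≥ 16.6999, so the smallest even n is 18. (n must be even for Simpson's rule.)

18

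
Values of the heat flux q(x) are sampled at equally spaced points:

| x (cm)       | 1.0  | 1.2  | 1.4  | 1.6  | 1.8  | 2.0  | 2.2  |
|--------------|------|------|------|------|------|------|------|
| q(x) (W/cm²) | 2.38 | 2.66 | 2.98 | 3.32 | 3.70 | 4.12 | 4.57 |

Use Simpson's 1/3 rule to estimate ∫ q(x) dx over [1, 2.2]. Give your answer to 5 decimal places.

4.04733

h = 0.2, n = 6.
(h/3)·[y₀ + 4y₁ + 2y₂ + 4y₃ + 2y₄ + 4y₅ + y₆] = 0.066667·(60.71) = 4.04733.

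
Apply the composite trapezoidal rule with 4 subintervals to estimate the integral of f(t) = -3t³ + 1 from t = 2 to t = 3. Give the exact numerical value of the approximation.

-47.984375

h = (3 − 2)/4 = 0.25.
Nodes t₀,…,t₄ = 2, 2.25, 2.5, 2.75, 3.
f(t) = -3t³ + 1: f₀=-23, f₁=-33.171875, f₂=-45.875, f₃=-61.390625, f₄=-80.
(h/2)·[f₀ + 2f₁ + 2f₂ + 2f₃ + f₄] = 0.125·(-383.875) = -47.984375.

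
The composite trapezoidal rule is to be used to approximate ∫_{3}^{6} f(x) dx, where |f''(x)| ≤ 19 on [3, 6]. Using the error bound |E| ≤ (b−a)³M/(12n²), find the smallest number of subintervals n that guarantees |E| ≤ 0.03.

38

Need 513/(12n²) ≤ 0.03.
n² ≥ 513/(12·0.03) = 1425 ⇒ n ≥ 37.7492, so the smallest n is 38.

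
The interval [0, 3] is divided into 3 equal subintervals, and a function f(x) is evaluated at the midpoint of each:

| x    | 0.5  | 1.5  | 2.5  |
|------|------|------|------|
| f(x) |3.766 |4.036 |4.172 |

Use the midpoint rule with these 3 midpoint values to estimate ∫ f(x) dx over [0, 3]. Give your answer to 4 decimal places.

11.9740

h = 1, n = 3.
h·[y(m₁) + y(m₂) + y(m₃)] = 1·(11.974) = 11.9740.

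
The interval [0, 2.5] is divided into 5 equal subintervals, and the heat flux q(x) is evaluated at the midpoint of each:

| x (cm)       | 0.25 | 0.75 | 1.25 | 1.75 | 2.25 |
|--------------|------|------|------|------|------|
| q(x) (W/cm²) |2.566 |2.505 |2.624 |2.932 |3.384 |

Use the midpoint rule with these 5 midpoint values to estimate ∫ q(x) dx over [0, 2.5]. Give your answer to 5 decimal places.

7.00550

h = 0.5, n = 5.
h·[y(m₁) + y(m₂) + y(m₃) + y(m₄) + y(m₅)] = 0.5·(14.011) = 7.00550.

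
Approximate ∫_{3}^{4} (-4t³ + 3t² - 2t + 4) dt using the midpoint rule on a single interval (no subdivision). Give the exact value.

-137.75

M = (b−a)·f(3.5) = 1·(-137.75) = -137.75.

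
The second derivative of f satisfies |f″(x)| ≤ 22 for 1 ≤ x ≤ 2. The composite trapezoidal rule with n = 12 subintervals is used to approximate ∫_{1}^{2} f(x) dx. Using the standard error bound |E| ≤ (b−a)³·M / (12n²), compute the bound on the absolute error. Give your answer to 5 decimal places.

|E| ≤ (1)³·22 / (12·12²) = 22/1728 = 0.01273.

0.01273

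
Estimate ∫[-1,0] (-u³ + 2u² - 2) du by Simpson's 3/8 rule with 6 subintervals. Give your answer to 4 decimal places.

h = (0 − (-1))/6 = 0.166667.
Nodes u₀,…,u₆ = -1, -0.833333, -0.666667, -0.5, -0.333333, -0.166667, 0.
f(u) = -u³ + 2u² - 2: f₀=1, f₁=-0.032407, f₂=-0.814815, f₃=-1.375, f₄=-1.740741, f₅=-1.939815, f₆=-2.
(3h/8)·[f₀ + 3f₁ + 3f₂ + 2f₃ + 3f₄ + 3f₅ + f₆] = 0.0625·(-17.333333) = -1.0833.

-1.0833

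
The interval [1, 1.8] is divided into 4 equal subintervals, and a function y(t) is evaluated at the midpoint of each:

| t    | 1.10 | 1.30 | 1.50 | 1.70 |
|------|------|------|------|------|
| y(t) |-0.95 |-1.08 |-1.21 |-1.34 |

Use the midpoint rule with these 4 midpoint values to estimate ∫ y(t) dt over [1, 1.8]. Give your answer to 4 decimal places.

h = 0.2, n = 4.
h·[y(m₁) + y(m₂) + y(m₃) + y(m₄)] = 0.2·(-4.58) = -0.9160.

-0.9160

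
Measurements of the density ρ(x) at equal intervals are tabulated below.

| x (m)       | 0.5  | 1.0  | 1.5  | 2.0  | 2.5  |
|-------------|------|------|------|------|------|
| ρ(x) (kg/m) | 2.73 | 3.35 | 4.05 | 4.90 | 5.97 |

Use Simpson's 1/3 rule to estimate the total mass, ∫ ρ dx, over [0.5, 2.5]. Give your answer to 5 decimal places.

h = 0.5, n = 4.
(h/3)·[y₀ + 4y₁ + 2y₂ + 4y₃ + y₄] = 0.166667·(49.80) = 8.30000.

8.30000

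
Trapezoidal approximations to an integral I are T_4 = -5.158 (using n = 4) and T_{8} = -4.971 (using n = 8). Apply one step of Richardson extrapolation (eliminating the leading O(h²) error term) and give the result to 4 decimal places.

-4.9087

R = (4·T_{8} − T_4) / 3 = (4·(-4.971) − (-5.158))/3 = (-14.726)/3 = -4.9087.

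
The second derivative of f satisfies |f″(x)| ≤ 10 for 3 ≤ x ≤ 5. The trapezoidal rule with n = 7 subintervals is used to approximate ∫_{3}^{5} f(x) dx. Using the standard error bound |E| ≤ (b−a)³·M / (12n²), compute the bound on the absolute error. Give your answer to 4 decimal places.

|E| ≤ (2)³·10 / (12·7²) = 80/588 = 0.1361.

0.1361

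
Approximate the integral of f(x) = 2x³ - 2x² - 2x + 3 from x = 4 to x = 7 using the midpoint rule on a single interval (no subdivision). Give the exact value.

M = (b−a)·f(5.5) = 3·(264.25) = 792.75.

792.75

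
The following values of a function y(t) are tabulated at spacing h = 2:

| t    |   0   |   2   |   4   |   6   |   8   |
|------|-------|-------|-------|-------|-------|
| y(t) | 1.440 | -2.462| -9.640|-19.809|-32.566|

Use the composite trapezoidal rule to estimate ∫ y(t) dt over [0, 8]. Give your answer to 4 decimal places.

h = 2, n = 4.
(h/2)·[y₀ + 2y₁ + 2y₂ + 2y₃ + y₄] = 1·(-94.948) = -94.9480.

-94.9480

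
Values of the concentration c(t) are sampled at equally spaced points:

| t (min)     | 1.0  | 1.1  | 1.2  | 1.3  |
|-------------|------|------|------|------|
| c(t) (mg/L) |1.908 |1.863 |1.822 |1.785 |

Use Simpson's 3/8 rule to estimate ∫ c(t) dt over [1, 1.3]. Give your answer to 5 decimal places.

h = 0.1, n = 3.
(3h/8)·[y₀ + 3y₁ + 3y₂ + y₃] = 0.0375·(14.748) = 0.55305.

0.55305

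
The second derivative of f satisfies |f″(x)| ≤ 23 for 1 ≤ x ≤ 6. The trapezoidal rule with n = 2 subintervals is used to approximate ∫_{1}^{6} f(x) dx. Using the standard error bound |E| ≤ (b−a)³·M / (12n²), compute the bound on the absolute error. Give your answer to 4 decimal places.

|E| ≤ (5)³·23 / (12·2²) = 2875/48 = 59.8958.

59.8958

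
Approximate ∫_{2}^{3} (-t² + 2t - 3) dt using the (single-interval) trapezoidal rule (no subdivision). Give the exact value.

T = (b−a)/2 · [f(2) + f(3)] = 0.5·[(-3) + (-6)] = -4.5.

-4.5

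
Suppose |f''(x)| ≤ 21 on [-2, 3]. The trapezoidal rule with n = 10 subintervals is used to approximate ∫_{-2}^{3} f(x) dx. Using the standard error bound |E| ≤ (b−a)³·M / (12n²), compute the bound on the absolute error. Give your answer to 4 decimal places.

|E| ≤ (5)³·21 / (12·10²) = 2625/1200 = 2.1875.

2.1875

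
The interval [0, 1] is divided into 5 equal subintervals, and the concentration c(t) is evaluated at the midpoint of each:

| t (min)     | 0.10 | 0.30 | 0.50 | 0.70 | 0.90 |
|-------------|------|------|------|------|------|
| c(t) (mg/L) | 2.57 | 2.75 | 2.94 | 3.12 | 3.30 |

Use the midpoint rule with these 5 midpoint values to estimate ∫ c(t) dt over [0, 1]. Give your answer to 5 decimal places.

h = 0.2, n = 5.
h·[y(m₁) + y(m₂) + y(m₃) + y(m₄) + y(m₅)] = 0.2·(14.68) = 2.93600.

2.93600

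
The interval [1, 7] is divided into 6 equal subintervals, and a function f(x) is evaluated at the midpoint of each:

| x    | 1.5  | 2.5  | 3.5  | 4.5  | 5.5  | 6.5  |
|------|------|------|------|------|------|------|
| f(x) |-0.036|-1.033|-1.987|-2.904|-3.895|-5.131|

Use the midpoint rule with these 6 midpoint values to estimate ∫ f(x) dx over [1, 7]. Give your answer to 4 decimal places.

-14.9860

h = 1, n = 6.
h·[y(m₁) + y(m₂) + y(m₃) + y(m₄) + y(m₅) + y(m₆)] = 1·(-14.986) = -14.9860.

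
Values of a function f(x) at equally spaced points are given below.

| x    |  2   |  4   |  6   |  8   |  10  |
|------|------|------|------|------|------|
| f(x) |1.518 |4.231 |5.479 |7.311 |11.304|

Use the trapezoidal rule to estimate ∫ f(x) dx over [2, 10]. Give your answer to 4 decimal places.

h = 2, n = 4.
(h/2)·[y₀ + 2y₁ + 2y₂ + 2y₃ + y₄] = 1·(46.864) = 46.8640.

46.8640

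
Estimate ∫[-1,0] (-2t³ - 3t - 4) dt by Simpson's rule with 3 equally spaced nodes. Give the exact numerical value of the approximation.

-2

h = (0 − (-1))/2 = 0.5.
Nodes t₀,…,t₂ = -1, -0.5, 0.
f(t) = -2t³ - 3t - 4: f₀=1, f₁=-2.25, f₂=-4.
(h/3)·[f₀ + 4f₁ + f₂] = 0.166667·(-12) = -2.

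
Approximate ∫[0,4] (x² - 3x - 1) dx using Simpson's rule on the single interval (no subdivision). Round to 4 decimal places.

S = (b−a)/6 · [f(0) + 4f(2) + f(4)] = 0.666667·[(-1) + 4·(-3) + 3] = -6.6667.

-6.6667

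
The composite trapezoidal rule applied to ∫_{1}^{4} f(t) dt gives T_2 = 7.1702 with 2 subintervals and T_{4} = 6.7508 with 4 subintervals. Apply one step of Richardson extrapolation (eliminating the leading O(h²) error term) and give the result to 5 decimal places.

6.61100

R = (4·T_{4} − T_2) / 3 = (4·6.7508 − 7.1702)/3 = (19.8330)/3 = 6.61100.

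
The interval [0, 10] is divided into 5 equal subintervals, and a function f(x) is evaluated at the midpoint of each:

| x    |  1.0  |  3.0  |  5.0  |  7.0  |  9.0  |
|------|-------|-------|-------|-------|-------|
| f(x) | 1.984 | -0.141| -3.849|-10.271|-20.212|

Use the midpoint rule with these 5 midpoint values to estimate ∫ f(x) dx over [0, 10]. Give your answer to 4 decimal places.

h = 2, n = 5.
h·[y(m₁) + y(m₂) + y(m₃) + y(m₄) + y(m₅)] = 2·(-32.489) = -64.9780.

-64.9780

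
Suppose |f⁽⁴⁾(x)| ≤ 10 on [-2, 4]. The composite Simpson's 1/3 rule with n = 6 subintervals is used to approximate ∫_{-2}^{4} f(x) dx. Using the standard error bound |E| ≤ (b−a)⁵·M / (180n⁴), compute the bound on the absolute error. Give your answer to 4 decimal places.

|E| ≤ (6)⁵·10 / (180·6⁴) = 77760/233280 = 0.3333.

0.3333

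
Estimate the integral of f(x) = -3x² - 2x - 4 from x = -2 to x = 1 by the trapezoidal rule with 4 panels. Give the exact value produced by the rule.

h = (1 − (-2))/4 = 0.75.
Nodes x₀,…,x₄ = -2, -1.25, -0.5, 0.25, 1.
f(x) = -3x² - 2x - 4: f₀=-12, f₁=-6.1875, f₂=-3.75, f₃=-4.6875, f₄=-9.
(h/2)·[f₀ + 2f₁ + 2f₂ + 2f₃ + f₄] = 0.375·(-50.25) = -18.84375.

-18.84375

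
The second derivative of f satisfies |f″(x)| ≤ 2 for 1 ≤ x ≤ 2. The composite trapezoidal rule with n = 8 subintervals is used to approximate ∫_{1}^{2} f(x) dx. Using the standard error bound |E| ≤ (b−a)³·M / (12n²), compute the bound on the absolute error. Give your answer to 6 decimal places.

|E| ≤ (1)³·2 / (12·8²) = 2/768 = 0.002604.

0.002604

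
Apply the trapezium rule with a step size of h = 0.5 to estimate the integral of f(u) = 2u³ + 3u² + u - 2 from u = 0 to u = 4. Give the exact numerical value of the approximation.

h = (4 − 0)/8 = 0.5.
Nodes u₀,…,u₈ = 0, 0.5, 1, 1.5, 2, 2.5, 3, 3.5, 4.
f(u) = 2u³ + 3u² + u - 2: f₀=-2, f₁=-0.5, f₂=4, f₃=13, f₄=28, f₅=50.5, f₆=82, f₇=124, f₈=178.
(h/2)·[f₀ + 2f₁ + 2f₂ + 2f₃ + 2f₄ + 2f₅ + 2f₆ + 2f₇ + f₈] = 0.25·(778) = 194.5.

194.5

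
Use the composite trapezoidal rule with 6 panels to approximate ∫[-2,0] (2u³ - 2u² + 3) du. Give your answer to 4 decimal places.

h = (0 − (-2))/6 = 0.333333.
Nodes u₀,…,u₆ = -2, -1.666667, -1.333333, -1, -0.666667, -0.333333, 0.
f(u) = 2u³ - 2u² + 3: f₀=-21, f₁=-11.814815, f₂=-5.296296, f₃=-1, f₄=1.518519, f₅=2.703704, f₆=3.
(h/2)·[f₀ + 2f₁ + 2f₂ + 2f₃ + 2f₄ + 2f₅ + f₆] = 0.166667·(-45.777778) = -7.6296.

-7.6296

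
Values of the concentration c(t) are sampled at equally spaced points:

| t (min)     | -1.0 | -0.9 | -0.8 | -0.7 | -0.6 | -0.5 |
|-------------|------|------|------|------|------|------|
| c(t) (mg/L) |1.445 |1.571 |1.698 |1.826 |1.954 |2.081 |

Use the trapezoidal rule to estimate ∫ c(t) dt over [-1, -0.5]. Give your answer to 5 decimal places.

h = 0.1, n = 5.
(h/2)·[y₀ + 2y₁ + 2y₂ + 2y₃ + 2y₄ + y₅] = 0.05·(17.624) = 0.88120.

0.88120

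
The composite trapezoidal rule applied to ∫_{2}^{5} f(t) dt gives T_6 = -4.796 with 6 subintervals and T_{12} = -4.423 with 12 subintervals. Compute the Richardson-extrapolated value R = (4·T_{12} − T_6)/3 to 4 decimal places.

-4.2987

R = (4·T_{12} − T_6) / 3 = (4·(-4.423) − (-4.796))/3 = (-12.896)/3 = -4.2987.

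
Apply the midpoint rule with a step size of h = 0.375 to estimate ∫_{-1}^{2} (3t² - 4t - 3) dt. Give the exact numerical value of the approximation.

-6.10546875

h = (2 − (-1))/8 = 0.375.
Midpoints m₁,…,m₈ = -0.8125, -0.4375, -0.0625, 0.3125, 0.6875, 1.0625, 1.4375, 1.8125.
f(m₁)=2.23046875, f(m₂)=-0.67578125, f(m₃)=-2.73828125, f(m₄)=-3.95703125, f(m₅)=-4.33203125, f(m₆)=-3.86328125, f(m₇)=-2.55078125, f(m₈)=-0.39453125.
h·[f(m₁) + f(m₂) + f(m₃) + f(m₄) + f(m₅) + f(m₆) + f(m₇) + f(m₈)] = 0.375·(-16.28125) = -6.10546875.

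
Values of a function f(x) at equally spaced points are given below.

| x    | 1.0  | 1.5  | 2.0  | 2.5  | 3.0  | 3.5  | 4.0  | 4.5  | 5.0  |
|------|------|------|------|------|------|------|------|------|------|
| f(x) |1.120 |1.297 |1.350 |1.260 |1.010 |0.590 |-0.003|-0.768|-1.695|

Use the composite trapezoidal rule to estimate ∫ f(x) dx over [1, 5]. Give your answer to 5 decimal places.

2.22425

h = 0.5, n = 8.
(h/2)·[y₀ + 2y₁ + 2y₂ + 2y₃ + 2y₄ + 2y₅ + 2y₆ + 2y₇ + y₈] = 0.25·(8.897) = 2.22425.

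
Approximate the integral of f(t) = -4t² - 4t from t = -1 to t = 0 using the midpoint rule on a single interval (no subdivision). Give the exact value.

M = (b−a)·f(-0.5) = 1·(1) = 1.

1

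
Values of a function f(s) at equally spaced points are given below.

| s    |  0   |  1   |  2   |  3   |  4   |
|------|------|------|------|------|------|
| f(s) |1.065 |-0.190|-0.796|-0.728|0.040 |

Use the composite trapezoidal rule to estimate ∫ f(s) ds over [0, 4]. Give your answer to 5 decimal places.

-1.16150

h = 1, n = 4.
(h/2)·[y₀ + 2y₁ + 2y₂ + 2y₃ + y₄] = 0.5·(-2.323) = -1.16150.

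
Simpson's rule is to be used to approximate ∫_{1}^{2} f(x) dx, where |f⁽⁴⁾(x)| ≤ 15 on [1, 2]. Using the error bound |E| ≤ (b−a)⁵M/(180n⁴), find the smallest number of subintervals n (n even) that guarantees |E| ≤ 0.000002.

16

Need 15/(180n⁴) ≤ 0.000002.
n⁴ ≥ 15/(180·0.000002) = 41666.7 ⇒ n ≥ 14.2872, so the smallest even n is 16. (n must be even for Simpson's rule.)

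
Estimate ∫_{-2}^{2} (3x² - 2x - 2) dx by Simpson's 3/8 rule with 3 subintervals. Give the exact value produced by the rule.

h = (2 − (-2))/3 = 1.333333.
Nodes x₀,…,x₃ = -2, -0.666667, 0.666667, 2.
f(x) = 3x² - 2x - 2: f₀=14, f₁=0.666667, f₂=-2, f₃=6.
(3h/8)·[f₀ + 3f₁ + 3f₂ + f₃] = 0.5·(16) = 8.

8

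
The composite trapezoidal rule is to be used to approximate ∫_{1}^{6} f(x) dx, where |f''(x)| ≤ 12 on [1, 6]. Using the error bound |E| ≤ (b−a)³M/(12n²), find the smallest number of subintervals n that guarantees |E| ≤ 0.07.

Need 1500/(12n²) ≤ 0.07.
n² ≥ 1500/(12·0.07) = 1785.71 ⇒ n ≥ 42.2577, so the smallest n is 43.

43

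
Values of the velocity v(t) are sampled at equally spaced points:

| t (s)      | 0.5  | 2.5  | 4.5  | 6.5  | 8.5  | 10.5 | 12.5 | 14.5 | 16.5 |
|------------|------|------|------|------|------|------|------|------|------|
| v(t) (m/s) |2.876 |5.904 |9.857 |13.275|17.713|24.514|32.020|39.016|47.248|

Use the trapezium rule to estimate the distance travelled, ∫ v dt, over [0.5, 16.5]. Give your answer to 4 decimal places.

334.7220

h = 2, n = 8.
(h/2)·[y₀ + 2y₁ + 2y₂ + 2y₃ + 2y₄ + 2y₅ + 2y₆ + 2y₇ + y₈] = 1·(334.722) = 334.7220.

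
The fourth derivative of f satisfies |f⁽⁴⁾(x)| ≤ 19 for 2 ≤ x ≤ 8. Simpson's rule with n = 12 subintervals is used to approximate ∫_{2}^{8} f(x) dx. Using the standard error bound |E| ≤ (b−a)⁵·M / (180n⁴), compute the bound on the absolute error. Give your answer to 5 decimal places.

|E| ≤ (6)⁵·19 / (180·12⁴) = 147744/3732480 = 0.03958.

0.03958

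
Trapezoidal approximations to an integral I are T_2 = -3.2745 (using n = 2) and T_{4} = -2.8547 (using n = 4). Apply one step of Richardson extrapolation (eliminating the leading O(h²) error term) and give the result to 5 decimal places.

-2.71477

R = (4·T_{4} − T_2) / 3 = (4·(-2.8547) − (-3.2745))/3 = (-8.1443)/3 = -2.71477.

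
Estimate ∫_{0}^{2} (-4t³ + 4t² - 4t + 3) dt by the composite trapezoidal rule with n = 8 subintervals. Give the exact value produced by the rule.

-7.5

h = (2 − 0)/8 = 0.25.
Nodes t₀,…,t₈ = 0, 0.25, 0.5, 0.75, 1, 1.25, 1.5, 1.75, 2.
f(t) = -4t³ + 4t² - 4t + 3: f₀=3, f₁=2.1875, f₂=1.5, f₃=0.5625, f₄=-1, f₅=-3.5625, f₆=-7.5, f₇=-13.1875, f₈=-21.
(h/2)·[f₀ + 2f₁ + 2f₂ + 2f₃ + 2f₄ + 2f₅ + 2f₆ + 2f₇ + f₈] = 0.125·(-60) = -7.5.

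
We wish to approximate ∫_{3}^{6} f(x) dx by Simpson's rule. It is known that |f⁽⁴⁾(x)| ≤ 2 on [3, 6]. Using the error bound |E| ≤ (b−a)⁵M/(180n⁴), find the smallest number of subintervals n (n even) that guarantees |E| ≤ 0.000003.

Need 486/(180n⁴) ≤ 0.000003.
n⁴ ≥ 486/(180·0.000003) = 900000 ⇒ n ≥ 30.8007, so the smallest even n is 32. (n must be even for Simpson's rule.)

32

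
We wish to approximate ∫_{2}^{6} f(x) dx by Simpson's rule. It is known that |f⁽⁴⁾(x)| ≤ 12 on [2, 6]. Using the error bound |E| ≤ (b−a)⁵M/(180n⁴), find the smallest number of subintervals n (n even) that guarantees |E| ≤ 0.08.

Need 12288/(180n⁴) ≤ 0.08.
n⁴ ≥ 12288/(180·0.08) = 853.333 ⇒ n ≥ 5.4048, so the smallest even n is 6. (n must be even for Simpson's rule.)

6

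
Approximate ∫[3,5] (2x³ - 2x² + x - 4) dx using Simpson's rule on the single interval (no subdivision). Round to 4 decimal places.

S = (b−a)/6 · [f(3) + 4f(4) + f(5)] = 0.333333·[35 + 4·96 + 201] = 206.6667.

206.6667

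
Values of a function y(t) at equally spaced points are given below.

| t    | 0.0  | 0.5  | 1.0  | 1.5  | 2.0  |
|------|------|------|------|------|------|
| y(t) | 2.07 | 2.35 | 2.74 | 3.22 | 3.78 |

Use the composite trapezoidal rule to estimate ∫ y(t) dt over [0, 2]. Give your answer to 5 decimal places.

5.61750

h = 0.5, n = 4.
(h/2)·[y₀ + 2y₁ + 2y₂ + 2y₃ + y₄] = 0.25·(22.47) = 5.61750.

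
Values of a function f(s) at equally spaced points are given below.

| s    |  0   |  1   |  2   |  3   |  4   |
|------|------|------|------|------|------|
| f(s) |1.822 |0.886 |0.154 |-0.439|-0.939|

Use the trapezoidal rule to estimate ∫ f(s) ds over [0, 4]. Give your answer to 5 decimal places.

1.04250

h = 1, n = 4.
(h/2)·[y₀ + 2y₁ + 2y₂ + 2y₃ + y₄] = 0.5·(2.085) = 1.04250.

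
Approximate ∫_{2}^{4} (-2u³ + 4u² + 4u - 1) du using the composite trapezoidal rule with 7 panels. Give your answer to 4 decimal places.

h = (4 − 2)/7 = 0.285714.
Nodes u₀,…,u₇ = 2, 2.285714, 2.571429, 2.857143, 3.142857, 3.428571, 3.714286, 4.
f(u) = -2u³ + 4u² + 4u - 1: f₀=7, f₁=5.157434, f₂=1.728863, f₃=-3.565598, f₄=-11.005831, f₅=-20.871720, f₆=-33.443149, f₇=-49.
(h/2)·[f₀ + 2f₁ + 2f₂ + 2f₃ + 2f₄ + 2f₅ + 2f₆ + f₇] = 0.142857·(-166) = -23.7143.

-23.7143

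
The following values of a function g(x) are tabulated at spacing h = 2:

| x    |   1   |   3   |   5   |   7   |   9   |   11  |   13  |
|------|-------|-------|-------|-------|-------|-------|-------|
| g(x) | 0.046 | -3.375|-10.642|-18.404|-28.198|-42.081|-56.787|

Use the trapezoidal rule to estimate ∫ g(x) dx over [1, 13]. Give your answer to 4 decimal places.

-262.1410

h = 2, n = 6.
(h/2)·[y₀ + 2y₁ + 2y₂ + 2y₃ + 2y₄ + 2y₅ + y₆] = 1·(-262.141) = -262.1410.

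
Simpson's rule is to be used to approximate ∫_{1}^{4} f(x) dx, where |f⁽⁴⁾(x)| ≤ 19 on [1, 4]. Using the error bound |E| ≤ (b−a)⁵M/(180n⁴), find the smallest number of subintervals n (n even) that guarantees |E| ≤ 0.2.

Need 4617/(180n⁴) ≤ 0.2.
n⁴ ≥ 4617/(180·0.2) = 128.25 ⇒ n ≥ 3.3652, so the smallest even n is 4. (n must be even for Simpson's rule.)

4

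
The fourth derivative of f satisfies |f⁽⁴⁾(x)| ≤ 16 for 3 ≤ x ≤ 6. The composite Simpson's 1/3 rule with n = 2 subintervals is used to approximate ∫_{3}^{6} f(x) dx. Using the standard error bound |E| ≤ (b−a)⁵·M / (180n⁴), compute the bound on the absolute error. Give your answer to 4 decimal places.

|E| ≤ (3)⁵·16 / (180·2⁴) = 3888/2880 = 1.3500.

1.3500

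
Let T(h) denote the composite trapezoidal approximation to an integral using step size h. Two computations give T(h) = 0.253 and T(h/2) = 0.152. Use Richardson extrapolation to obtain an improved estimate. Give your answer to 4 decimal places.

R = (4·T(h/2) − T(h)) / 3 = (4·0.152 − 0.253)/3 = (0.355)/3 = 0.1183.

0.1183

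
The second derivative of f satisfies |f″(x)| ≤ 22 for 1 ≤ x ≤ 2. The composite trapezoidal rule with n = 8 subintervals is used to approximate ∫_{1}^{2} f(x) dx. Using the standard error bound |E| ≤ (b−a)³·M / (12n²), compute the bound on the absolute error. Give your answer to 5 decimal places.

0.02865

|E| ≤ (1)³·22 / (12·8²) = 22/768 = 0.02865.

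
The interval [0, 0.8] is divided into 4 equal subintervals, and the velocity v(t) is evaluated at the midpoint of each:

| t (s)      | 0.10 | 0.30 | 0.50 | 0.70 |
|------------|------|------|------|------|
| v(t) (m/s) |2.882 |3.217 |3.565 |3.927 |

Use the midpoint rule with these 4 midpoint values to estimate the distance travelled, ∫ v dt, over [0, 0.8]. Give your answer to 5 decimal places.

2.71820

h = 0.2, n = 4.
h·[y(m₁) + y(m₂) + y(m₃) + y(m₄)] = 0.2·(13.591) = 2.71820.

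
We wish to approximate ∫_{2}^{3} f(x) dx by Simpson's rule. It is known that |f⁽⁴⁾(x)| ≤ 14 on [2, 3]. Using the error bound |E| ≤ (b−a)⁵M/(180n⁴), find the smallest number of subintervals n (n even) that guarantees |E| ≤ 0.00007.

Need 14/(180n⁴) ≤ 0.00007.
n⁴ ≥ 14/(180·0.00007) = 1111.11 ⇒ n ≥ 5.7735, so the smallest even n is 6. (n must be even for Simpson's rule.)

6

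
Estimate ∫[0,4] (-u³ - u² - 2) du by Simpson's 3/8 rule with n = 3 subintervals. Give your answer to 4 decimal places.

-93.3333

h = (4 − 0)/3 = 1.333333.
Nodes u₀,…,u₃ = 0, 1.333333, 2.666667, 4.
f(u) = -u³ - u² - 2: f₀=-2, f₁=-6.148148, f₂=-28.074074, f₃=-82.
(3h/8)·[f₀ + 3f₁ + 3f₂ + f₃] = 0.5·(-186.666667) = -93.3333.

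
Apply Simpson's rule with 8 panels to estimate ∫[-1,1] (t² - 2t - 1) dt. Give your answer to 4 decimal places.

-1.3333

h = (1 − (-1))/8 = 0.25.
Nodes t₀,…,t₈ = -1, -0.75, -0.5, -0.25, 0, 0.25, 0.5, 0.75, 1.
f(t) = t² - 2t - 1: f₀=2, f₁=1.0625, f₂=0.25, f₃=-0.4375, f₄=-1, f₅=-1.4375, f₆=-1.75, f₇=-1.9375, f₈=-2.
(h/3)·[f₀ + 4f₁ + 2f₂ + 4f₃ + 2f₄ + 4f₅ + 2f₆ + 4f₇ + f₈] = 0.083333·(-16) = -1.3333.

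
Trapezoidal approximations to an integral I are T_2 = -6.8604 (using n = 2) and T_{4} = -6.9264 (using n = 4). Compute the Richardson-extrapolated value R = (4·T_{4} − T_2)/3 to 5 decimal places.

R = (4·T_{4} − T_2) / 3 = (4·(-6.9264) − (-6.8604))/3 = (-20.8452)/3 = -6.94840.

-6.94840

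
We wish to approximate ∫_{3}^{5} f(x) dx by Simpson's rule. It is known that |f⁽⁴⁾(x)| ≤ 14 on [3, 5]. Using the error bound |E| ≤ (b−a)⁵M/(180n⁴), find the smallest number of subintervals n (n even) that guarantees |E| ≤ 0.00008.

Need 448/(180n⁴) ≤ 0.00008.
n⁴ ≥ 448/(180·0.00008) = 31111.1 ⇒ n ≥ 13.2809, so the smallest even n is 14. (n must be even for Simpson's rule.)

14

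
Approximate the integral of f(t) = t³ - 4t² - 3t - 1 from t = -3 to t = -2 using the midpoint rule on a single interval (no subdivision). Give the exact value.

M = (b−a)·f(-2.5) = 1·(-34.125) = -34.125.

-34.125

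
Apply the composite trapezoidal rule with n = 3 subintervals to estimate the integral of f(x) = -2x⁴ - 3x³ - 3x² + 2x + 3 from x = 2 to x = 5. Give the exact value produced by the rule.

h = (5 − 2)/3 = 1.
Nodes x₀,…,x₃ = 2, 3, 4, 5.
f(x) = -2x⁴ - 3x³ - 3x² + 2x + 3: f₀=-61, f₁=-261, f₂=-741, f₃=-1687.
(h/2)·[f₀ + 2f₁ + 2f₂ + f₃] = 0.5·(-3752) = -1876.

-1876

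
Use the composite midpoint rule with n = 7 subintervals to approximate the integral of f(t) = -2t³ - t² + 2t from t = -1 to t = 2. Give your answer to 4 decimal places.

-7.3163

h = (2 − (-1))/7 = 0.428571.
Midpoints m₁,…,m₇ = -0.785714, -0.357143, 0.071429, 0.5, 0.928571, 1.357143, 1.785714.
f(m₁)=-1.218659, f(m₂)=-0.750729, f(m₃)=0.137026, f(m₄)=0.5, f(m₅)=-0.606414, f(m₆)=-4.126822, f(m₇)=-11.005831.
h·[f(m₁) + f(m₂) + f(m₃) + f(m₄) + f(m₅) + f(m₆) + f(m₇)] = 0.428571·(-17.071429) = -7.3163.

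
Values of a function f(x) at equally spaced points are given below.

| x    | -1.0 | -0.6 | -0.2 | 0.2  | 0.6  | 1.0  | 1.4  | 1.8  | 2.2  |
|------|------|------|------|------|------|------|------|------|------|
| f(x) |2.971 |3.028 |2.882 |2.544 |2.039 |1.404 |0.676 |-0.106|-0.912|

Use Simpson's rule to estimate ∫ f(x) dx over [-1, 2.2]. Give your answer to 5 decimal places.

5.43107

h = 0.4, n = 8.
(h/3)·[y₀ + 4y₁ + 2y₂ + 4y₃ + 2y₄ + 4y₅ + 2y₆ + 4y₇ + y₈] = 0.133333·(40.733) = 5.43107.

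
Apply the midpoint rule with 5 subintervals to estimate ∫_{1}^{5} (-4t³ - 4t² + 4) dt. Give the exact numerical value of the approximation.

h = (5 − 1)/5 = 0.8.
Midpoints m₁,…,m₅ = 1.4, 2.2, 3, 3.8, 4.6.
f(m₁)=-14.816, f(m₂)=-57.952, f(m₃)=-140, f(m₄)=-273.248, f(m₅)=-469.984.
h·[f(m₁) + f(m₂) + f(m₃) + f(m₄) + f(m₅)] = 0.8·(-956) = -764.8.

-764.8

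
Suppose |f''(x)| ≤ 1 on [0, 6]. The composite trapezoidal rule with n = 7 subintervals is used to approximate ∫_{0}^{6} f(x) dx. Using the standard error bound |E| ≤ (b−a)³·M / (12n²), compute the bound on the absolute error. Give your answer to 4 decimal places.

|E| ≤ (6)³·1 / (12·7²) = 216/588 = 0.3673.

0.3673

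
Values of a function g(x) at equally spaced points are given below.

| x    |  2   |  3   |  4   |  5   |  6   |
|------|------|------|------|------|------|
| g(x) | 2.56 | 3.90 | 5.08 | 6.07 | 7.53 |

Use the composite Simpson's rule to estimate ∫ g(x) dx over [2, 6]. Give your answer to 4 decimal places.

20.0433

h = 1, n = 4.
(h/3)·[y₀ + 4y₁ + 2y₂ + 4y₃ + y₄] = 0.333333·(60.13) = 20.0433.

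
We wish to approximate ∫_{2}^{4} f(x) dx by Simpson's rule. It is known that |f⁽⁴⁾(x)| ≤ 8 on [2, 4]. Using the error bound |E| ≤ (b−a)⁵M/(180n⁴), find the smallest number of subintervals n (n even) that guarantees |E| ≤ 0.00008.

Need 256/(180n⁴) ≤ 0.00008.
n⁴ ≥ 256/(180·0.00008) = 17777.8 ⇒ n ≥ 11.5470, so the smallest even n is 12. (n must be even for Simpson's rule.)

12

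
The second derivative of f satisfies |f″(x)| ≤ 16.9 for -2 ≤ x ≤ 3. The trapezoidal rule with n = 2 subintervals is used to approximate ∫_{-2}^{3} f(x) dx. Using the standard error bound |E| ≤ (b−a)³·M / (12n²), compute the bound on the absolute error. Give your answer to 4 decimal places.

44.0104

|E| ≤ (5)³·16.9 / (12·2²) = 2112.5/48 = 44.0104.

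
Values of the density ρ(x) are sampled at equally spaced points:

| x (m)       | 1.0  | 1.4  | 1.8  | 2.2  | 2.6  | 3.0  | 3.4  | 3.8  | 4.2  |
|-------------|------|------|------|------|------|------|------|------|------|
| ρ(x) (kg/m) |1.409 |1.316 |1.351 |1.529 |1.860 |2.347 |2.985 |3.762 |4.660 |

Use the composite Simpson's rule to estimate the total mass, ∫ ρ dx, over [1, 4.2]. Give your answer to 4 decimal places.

7.2369

h = 0.4, n = 8.
(h/3)·[y₀ + 4y₁ + 2y₂ + 4y₃ + 2y₄ + 4y₅ + 2y₆ + 4y₇ + y₈] = 0.133333·(54.277) = 7.2369.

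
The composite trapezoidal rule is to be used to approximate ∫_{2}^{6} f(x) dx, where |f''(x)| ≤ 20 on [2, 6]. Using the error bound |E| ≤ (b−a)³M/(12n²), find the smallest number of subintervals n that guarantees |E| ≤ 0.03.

Need 1280/(12n²) ≤ 0.03.
n² ≥ 1280/(12·0.03) = 3555.56 ⇒ n ≥ 59.6285, so the smallest n is 60.

60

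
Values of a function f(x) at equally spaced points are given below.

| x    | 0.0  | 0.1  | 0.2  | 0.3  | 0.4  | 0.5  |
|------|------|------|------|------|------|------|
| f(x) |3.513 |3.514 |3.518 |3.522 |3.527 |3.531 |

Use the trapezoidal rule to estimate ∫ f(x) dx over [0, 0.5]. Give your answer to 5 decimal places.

h = 0.1, n = 5.
(h/2)·[y₀ + 2y₁ + 2y₂ + 2y₃ + 2y₄ + y₅] = 0.05·(35.206) = 1.76030.

1.76030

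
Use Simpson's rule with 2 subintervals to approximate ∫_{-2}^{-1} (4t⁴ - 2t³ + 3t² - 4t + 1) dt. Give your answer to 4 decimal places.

h = (-1 − (-2))/2 = 0.5.
Nodes t₀,…,t₂ = -2, -1.5, -1.
f(t) = 4t⁴ - 2t³ + 3t² - 4t + 1: f₀=101, f₁=40.75, f₂=14.
(h/3)·[f₀ + 4f₁ + f₂] = 0.166667·(278) = 46.3333.

46.3333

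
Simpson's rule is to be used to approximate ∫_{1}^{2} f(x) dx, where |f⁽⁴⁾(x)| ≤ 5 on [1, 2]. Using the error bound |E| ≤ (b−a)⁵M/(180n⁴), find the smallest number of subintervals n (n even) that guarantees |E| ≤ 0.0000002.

Need 5/(180n⁴) ≤ 0.0000002.
n⁴ ≥ 5/(180·0.0000002) = 138889 ⇒ n ≥ 19.3049, so the smallest even n is 20. (n must be even for Simpson's rule.)

20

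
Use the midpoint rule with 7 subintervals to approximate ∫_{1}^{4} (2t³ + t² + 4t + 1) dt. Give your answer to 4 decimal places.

h = (4 − 1)/7 = 0.428571.
Midpoints m₁,…,m₇ = 1.214286, 1.642857, 2.071429, 2.5, 2.928571, 3.357143, 3.785714.
f(m₁)=10.912536, f(m₂)=19.138484, f(m₃)=31.352770, f(m₄)=48.5, f(m₅)=71.524781, f(m₆)=101.371720, f(m₇)=138.985423.
h·[f(m₁) + f(m₂) + f(m₃) + f(m₄) + f(m₅) + f(m₆) + f(m₇)] = 0.428571·(421.785714) = 180.7653.

180.7653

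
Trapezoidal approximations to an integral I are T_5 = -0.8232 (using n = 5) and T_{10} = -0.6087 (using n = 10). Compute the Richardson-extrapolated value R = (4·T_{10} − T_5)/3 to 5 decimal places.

R = (4·T_{10} − T_5) / 3 = (4·(-0.6087) − (-0.8232))/3 = (-1.6116)/3 = -0.53720.

-0.53720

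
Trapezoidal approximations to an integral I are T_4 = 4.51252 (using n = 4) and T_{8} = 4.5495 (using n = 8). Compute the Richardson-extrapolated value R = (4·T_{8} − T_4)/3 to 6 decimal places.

4.561827

R = (4·T_{8} − T_4) / 3 = (4·4.5495 − 4.51252)/3 = (13.68548)/3 = 4.561827.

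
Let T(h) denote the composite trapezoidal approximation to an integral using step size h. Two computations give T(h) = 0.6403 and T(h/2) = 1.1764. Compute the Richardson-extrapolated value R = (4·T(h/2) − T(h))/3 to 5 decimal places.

1.35510

R = (4·T(h/2) − T(h)) / 3 = (4·1.1764 − 0.6403)/3 = (4.0653)/3 = 1.35510.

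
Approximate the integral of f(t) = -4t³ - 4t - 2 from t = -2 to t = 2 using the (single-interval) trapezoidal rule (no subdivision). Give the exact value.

T = (b−a)/2 · [f(-2) + f(2)] = 2·[38 + (-42)] = -8.

-8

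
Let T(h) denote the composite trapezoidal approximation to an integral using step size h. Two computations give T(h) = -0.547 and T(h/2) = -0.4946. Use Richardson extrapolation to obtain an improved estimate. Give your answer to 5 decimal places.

R = (4·T(h/2) − T(h)) / 3 = (4·(-0.4946) − (-0.547))/3 = (-1.4314)/3 = -0.47713.

-0.47713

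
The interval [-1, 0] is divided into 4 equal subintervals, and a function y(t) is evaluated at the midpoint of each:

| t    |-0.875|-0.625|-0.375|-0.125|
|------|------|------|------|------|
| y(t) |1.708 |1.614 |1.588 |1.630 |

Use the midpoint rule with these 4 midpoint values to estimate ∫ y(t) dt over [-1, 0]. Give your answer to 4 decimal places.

h = 0.25, n = 4.
h·[y(m₁) + y(m₂) + y(m₃) + y(m₄)] = 0.25·(6.540) = 1.6350.

1.6350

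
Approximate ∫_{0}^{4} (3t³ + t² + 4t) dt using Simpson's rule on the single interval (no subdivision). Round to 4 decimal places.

S = (b−a)/6 · [f(0) + 4f(2) + f(4)] = 0.666667·[0 + 4·36 + 224] = 245.3333.

245.3333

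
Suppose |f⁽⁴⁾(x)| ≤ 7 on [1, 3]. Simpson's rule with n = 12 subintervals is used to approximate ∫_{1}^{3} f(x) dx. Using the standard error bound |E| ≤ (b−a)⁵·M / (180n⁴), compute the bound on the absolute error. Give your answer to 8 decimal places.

|E| ≤ (2)⁵·7 / (180·12⁴) = 224/3732480 = 0.00006001.

0.00006001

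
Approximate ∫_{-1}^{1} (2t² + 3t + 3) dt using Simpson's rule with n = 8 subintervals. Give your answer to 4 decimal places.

h = (1 − (-1))/8 = 0.25.
Nodes t₀,…,t₈ = -1, -0.75, -0.5, -0.25, 0, 0.25, 0.5, 0.75, 1.
f(t) = 2t² + 3t + 3: f₀=2, f₁=1.875, f₂=2, f₃=2.375, f₄=3, f₅=3.875, f₆=5, f₇=6.375, f₈=8.
(h/3)·[f₀ + 4f₁ + 2f₂ + 4f₃ + 2f₄ + 4f₅ + 2f₆ + 4f₇ + f₈] = 0.083333·(88) = 7.3333.

7.3333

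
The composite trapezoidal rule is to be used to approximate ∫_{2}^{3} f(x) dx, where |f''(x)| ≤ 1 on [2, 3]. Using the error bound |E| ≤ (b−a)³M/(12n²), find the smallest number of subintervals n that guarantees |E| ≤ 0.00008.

33

Need 1/(12n²) ≤ 0.00008.
n² ≥ 1/(12·0.00008) = 1041.67 ⇒ n ≥ 32.2749, so the smallest n is 33.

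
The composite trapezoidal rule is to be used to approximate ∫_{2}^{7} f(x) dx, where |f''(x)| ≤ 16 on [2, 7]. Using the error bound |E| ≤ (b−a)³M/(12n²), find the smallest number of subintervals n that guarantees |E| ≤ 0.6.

Need 2000/(12n²) ≤ 0.6.
n² ≥ 2000/(12·0.6) = 277.778 ⇒ n ≥ 16.6667, so the smallest n is 17.

17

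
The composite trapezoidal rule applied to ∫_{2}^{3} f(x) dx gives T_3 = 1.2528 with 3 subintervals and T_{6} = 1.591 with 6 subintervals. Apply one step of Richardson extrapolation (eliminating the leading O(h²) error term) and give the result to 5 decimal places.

1.70373

R = (4·T_{6} − T_3) / 3 = (4·1.591 − 1.2528)/3 = (5.1112)/3 = 1.70373.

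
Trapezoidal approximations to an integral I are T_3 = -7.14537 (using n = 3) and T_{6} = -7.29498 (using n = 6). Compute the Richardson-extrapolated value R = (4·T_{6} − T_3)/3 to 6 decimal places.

-7.344850

R = (4·T_{6} − T_3) / 3 = (4·(-7.29498) − (-7.14537))/3 = (-22.03455)/3 = -7.344850.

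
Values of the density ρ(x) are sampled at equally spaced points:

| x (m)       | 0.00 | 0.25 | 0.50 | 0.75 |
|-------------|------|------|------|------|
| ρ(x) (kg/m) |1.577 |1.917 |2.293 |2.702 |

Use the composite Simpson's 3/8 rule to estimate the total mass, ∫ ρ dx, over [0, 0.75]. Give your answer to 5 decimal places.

h = 0.25, n = 3.
(3h/8)·[y₀ + 3y₁ + 3y₂ + y₃] = 0.09375·(16.909) = 1.58522.

1.58522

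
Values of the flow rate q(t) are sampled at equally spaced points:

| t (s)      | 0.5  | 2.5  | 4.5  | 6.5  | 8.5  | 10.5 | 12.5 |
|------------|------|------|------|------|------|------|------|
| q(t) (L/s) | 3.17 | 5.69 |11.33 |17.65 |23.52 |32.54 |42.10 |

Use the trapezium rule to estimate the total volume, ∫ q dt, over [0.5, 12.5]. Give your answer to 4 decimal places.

226.7300

h = 2, n = 6.
(h/2)·[y₀ + 2y₁ + 2y₂ + 2y₃ + 2y₄ + 2y₅ + y₆] = 1·(226.73) = 226.7300.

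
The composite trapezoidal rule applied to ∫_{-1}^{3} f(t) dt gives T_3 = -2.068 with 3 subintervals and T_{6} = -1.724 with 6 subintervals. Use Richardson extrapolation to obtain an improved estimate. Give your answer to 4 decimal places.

-1.6093

R = (4·T_{6} − T_3) / 3 = (4·(-1.724) − (-2.068))/3 = (-4.828)/3 = -1.6093.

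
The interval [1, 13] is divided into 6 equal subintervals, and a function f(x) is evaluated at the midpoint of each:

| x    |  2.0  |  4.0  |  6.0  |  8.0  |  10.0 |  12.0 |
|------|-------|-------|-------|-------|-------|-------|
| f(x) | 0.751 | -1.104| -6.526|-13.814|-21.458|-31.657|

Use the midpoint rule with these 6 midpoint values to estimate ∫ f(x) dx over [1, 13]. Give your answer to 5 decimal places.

h = 2, n = 6.
h·[y(m₁) + y(m₂) + y(m₃) + y(m₄) + y(m₅) + y(m₆)] = 2·(-73.808) = -147.61600.

-147.61600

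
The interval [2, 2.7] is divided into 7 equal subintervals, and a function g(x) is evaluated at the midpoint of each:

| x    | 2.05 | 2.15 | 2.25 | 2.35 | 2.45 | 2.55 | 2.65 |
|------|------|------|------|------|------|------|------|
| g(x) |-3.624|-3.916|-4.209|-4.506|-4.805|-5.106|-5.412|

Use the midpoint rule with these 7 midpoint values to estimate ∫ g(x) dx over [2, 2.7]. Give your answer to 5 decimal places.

-3.15780

h = 0.1, n = 7.
h·[y(m₁) + y(m₂) + y(m₃) + y(m₄) + y(m₅) + y(m₆) + y(m₇)] = 0.1·(-31.578) = -3.15780.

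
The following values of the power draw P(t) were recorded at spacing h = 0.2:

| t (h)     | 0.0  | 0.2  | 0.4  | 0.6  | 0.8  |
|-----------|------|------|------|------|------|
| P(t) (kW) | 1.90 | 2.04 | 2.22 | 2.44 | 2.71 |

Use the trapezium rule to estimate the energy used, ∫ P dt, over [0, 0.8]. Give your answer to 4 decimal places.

1.8010

h = 0.2, n = 4.
(h/2)·[y₀ + 2y₁ + 2y₂ + 2y₃ + y₄] = 0.1·(18.01) = 1.8010.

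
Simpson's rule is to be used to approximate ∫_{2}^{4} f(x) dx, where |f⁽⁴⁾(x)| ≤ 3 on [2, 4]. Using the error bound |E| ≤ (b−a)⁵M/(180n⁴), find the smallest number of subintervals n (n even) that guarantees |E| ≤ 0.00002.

Need 96/(180n⁴) ≤ 0.00002.
n⁴ ≥ 96/(180·0.00002) = 26666.7 ⇒ n ≥ 12.7789, so the smallest even n is 14. (n must be even for Simpson's rule.)

14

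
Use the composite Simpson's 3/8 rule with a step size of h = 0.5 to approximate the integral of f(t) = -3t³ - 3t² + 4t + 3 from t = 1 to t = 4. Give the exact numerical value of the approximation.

h = (4 − 1)/6 = 0.5.
Nodes t₀,…,t₆ = 1, 1.5, 2, 2.5, 3, 3.5, 4.
f(t) = -3t³ - 3t² + 4t + 3: f₀=1, f₁=-7.875, f₂=-25, f₃=-52.625, f₄=-93, f₅=-148.375, f₆=-221.
(3h/8)·[f₀ + 3f₁ + 3f₂ + 2f₃ + 3f₄ + 3f₅ + f₆] = 0.1875·(-1148) = -215.25.

-215.25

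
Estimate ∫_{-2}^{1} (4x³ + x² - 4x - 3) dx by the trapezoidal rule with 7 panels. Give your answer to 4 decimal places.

-15.4592

h = (1 − (-2))/7 = 0.428571.
Nodes x₀,…,x₇ = -2, -1.571429, -1.142857, -0.714286, -0.285714, 0.142857, 0.571429, 1.
f(x) = 4x³ + x² - 4x - 3: f₀=-23, f₁=-9.766764, f₂=-3.093294, f₃=-1.090379, f₄=-1.868805, f₅=-3.539359, f₆=-4.212828, f₇=-2.
(h/2)·[f₀ + 2f₁ + 2f₂ + 2f₃ + 2f₄ + 2f₅ + 2f₆ + f₇] = 0.214286·(-72.142857) = -15.4592.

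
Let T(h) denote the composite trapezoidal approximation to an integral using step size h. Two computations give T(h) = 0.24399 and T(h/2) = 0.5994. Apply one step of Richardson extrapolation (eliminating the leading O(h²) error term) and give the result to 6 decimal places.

R = (4·T(h/2) − T(h)) / 3 = (4·0.5994 − 0.24399)/3 = (2.15361)/3 = 0.717870.

0.717870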